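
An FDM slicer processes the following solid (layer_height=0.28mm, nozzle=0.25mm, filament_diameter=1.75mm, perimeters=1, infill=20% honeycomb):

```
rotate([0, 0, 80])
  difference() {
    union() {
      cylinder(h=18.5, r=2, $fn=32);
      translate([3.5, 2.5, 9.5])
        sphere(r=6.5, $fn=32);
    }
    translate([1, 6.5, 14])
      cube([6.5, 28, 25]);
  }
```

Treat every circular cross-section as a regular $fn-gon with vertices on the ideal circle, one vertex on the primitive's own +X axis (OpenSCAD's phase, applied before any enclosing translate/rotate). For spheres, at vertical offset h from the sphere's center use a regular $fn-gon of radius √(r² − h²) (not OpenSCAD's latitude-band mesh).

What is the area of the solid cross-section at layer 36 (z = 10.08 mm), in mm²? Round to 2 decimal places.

130.83 mm²

At z = 10.08 mm: the cylinder: section is a regular 32-gon, circumradius r=2 (area = (32/2)·2.000²·sin(360°/32) = 12.49 mm²); the sphere at (3.5, 2.5): section is a regular 32-gon, circumradius = √(r²−h²) = √(6.5²−0.58²) = 6.474 (area = (32/2)·6.474²·sin(360°/32) = 130.83 mm²); Merging all regions: the r=2 cylinder lies entirely inside the r=6.5 sphere at (3.5, 2.5), so the union is just the r=6.5 sphere at (3.5, 2.5) — area = 130.83 mm²; the cube at (1, 6.5) does not reach this height (z outside [14, 39]); Subtracting the remaining from the first: none of the subtracted shapes is present at this height, so the result so far is unchanged — area = 130.83 mm²; (whole slice rotated 80° about Z — lengths, areas and connectivity unchanged). Overall, the cross-section is a single solid region. Net area = 130.83 mm².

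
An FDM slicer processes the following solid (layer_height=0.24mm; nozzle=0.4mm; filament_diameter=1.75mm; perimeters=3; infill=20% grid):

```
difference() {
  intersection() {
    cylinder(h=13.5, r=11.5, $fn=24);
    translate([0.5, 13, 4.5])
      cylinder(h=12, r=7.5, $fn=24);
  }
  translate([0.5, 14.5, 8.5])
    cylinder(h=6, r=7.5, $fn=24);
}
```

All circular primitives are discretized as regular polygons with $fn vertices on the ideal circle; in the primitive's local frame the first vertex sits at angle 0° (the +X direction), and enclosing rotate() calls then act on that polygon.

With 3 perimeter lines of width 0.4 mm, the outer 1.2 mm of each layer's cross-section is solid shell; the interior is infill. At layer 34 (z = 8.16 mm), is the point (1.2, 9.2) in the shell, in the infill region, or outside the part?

infill

At z = 8.16 mm: the r=11.5 cylinder gives a regular 24-gon of circumradius 11.5 (constant along its height); the cylinder at (0.5, 13): section is a regular 24-gon, circumradius r=7.5; After intersecting: the r=7.5 cylinder at (0.5, 13) partially overlaps the r=11.5 cylinder; clipping to the common part keeps 53.72 mm² — 1 connected region; the cylinder at (0.5, 14.5) does not reach this height (z outside [8.5, 14.5]); After the difference (first − rest): none of the subtracted shapes is present at this height, so the result so far is unchanged — 1 connected region. Overall, the cross-section is a single solid region. The nearest boundary edge runs (0.00, 11.50)→(2.98, 11.11); distance from the point to it = 2.12 mm. The point is inside the cross-section and 2.12 mm from the nearest boundary — more than the 1.2 mm shell width (3 × 0.4), so it's in the infill interior.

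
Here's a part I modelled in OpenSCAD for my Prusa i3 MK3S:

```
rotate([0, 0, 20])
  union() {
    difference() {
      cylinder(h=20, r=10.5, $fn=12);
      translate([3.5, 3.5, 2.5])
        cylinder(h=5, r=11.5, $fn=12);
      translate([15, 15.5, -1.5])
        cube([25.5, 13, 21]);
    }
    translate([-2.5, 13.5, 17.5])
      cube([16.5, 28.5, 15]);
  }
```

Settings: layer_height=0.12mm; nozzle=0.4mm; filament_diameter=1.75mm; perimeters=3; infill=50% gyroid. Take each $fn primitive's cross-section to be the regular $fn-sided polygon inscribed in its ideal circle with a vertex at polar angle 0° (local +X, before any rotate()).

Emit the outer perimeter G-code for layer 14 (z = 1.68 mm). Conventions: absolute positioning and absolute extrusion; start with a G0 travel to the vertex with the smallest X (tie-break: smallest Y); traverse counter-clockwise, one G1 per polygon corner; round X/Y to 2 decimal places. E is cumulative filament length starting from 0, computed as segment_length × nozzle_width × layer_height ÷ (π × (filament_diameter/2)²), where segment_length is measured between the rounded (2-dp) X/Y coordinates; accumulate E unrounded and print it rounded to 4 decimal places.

At z = 1.68 mm: the cylinder: section is a regular 12-gon, circumradius r=10.5; the cylinder at (3.5, 3.5) is not intersected at this z (z outside [2.5, 7.5]); the 25.5×13 cube at (15, 15.5) contributes its full rectangle; Taking the first minus the rest: starting from the r=10.5 cylinder, the 25.5×13 cube at (15, 15.5) misses the remaining region (no effect) — 1 connected region; the cube at (-2.5, 13.5) does not reach this height (z outside [17.5, 32.5]); Combining (union): only that combined region is present, so the union is just that shape — 1 connected region; (rotated 20° about Z; rotation is an isometry so areas/perimeters/island counts are preserved). The outline is a single polygon with 12 vertices. Extrusion per mm of travel: 0.4 × 0.12 / (π × 0.875²) = 0.019956. Accumulating E over each segment gives final E = 1.3016.

G0 X-10.34 Y1.82 Z1.68
G1 X-9.87 Y-3.59 E0.1084
G1 X-6.75 Y-8.04 E0.2168
G1 X-1.82 Y-10.34 E0.3254
G1 X3.59 Y-9.87 E0.4338
G1 X8.04 Y-6.75 E0.5422
G1 X10.34 Y-1.82 E0.6508
G1 X9.87 Y3.59 E0.7591
G1 X6.75 Y8.04 E0.8676
G1 X1.82 Y10.34 E0.9762
G1 X-3.59 Y9.87 E1.0845
G1 X-8.04 Y6.75 E1.1930
G1 X-10.34 Y1.82 E1.3016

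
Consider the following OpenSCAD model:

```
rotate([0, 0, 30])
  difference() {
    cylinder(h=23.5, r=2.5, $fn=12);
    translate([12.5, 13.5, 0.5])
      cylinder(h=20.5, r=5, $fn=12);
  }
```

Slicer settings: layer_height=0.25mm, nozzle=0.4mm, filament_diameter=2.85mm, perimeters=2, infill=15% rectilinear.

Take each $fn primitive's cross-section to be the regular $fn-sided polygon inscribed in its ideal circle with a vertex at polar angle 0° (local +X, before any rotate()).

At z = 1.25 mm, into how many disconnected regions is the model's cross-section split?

1

At z = 1.25 mm: the r=2.5 cylinder gives a regular 12-gon of circumradius 2.5 (constant along its height); the r=5 cylinder at (12.5, 13.5) gives a regular 12-gon of circumradius 5 (constant along its height); Subtracting the remaining from the first: starting from the r=2.5 cylinder, the r=5 cylinder at (12.5, 13.5) misses the remaining region (no effect) — 1 connected region; (rotated 30° about Z; rotation is an isometry so areas/perimeters/island counts are preserved). The result has 1 disconnected region.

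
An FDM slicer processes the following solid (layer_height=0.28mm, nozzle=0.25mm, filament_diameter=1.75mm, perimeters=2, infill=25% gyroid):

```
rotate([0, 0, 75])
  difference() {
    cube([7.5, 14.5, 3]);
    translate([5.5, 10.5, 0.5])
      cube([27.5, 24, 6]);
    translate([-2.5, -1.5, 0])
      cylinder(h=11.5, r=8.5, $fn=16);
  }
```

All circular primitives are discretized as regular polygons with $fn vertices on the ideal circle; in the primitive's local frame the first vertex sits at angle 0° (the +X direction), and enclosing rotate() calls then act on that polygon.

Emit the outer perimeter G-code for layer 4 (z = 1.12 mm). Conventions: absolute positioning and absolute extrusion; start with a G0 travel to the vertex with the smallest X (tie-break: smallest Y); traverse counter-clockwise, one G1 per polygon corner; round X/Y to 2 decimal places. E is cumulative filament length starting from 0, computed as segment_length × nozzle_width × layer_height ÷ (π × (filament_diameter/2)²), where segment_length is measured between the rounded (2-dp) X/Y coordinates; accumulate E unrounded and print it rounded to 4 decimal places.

At z = 1.12 mm: the 7.5×14.5 cube contributes its full rectangle; the 27.5×24 cube at (5.5, 10.5) contributes its full rectangle; the r=8.5 cylinder at (-2.5, -1.5) gives a regular 16-gon of circumradius 8.5 (constant along its height); Taking the first minus the rest: starting from the 7.5×14.5 cube, the 27.5×24 cube at (5.5, 10.5) partially overlaps it — only the 8.00 mm² overlap (of its 660.00 mm²) is removed, clipping the outline; the r=8.5 cylinder at (-2.5, -1.5) partially overlaps it — only the 25.89 mm² overlap (of its 221.19 mm²) is removed, clipping the outline — 1 connected region; (rotated 75° about Z; rotation is an isometry so areas/perimeters/island counts are preserved). The outline is a single polygon with 10 vertices. Extrusion per mm of travel: 0.25 × 0.28 / (π × 0.875²) = 0.029103. Accumulating E over each segment gives final E = 1.1929.

G0 X-14.01 Y3.75 Z1.12
G1 X-6.28 Y1.68 E0.2329
G1 X-5.94 Y2.37 E0.2553
G1 X-3.45 Y4.56 E0.3518
G1 X-0.31 Y5.62 E0.4482
G1 X1.48 Y5.51 E0.5004
G1 X1.94 Y7.24 E0.5525
G1 X-8.20 Y9.96 E0.8581
G1 X-8.72 Y8.03 E0.9162
G1 X-12.58 Y9.07 E1.0326
G1 X-14.01 Y3.75 E1.1929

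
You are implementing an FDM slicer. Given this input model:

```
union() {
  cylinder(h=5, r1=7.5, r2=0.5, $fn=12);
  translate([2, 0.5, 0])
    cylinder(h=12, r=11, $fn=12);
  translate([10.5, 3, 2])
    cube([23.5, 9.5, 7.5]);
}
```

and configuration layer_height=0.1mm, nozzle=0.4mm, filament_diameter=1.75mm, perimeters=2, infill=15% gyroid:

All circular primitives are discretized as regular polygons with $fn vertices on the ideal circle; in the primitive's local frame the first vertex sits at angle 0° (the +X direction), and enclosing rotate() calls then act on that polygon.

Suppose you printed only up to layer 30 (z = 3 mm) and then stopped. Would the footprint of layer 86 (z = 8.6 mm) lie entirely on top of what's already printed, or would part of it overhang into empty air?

Compare the two slices. At z = 3: the cone contributes a regular 12-gon of circumradius 3.300 (interpolated between r1=7.5 and r2=0.5 at t=0.600) (area = (12/2)·3.300²·sin(360°/12) = 32.67 mm²); the cylinder at (2, 0.5): section is a regular 12-gon, circumradius r=11 (area = (12/2)·11.000²·sin(360°/12) = 363.00 mm²); the 23.5×9.5 cube at (10.5, 3) contributes its full rectangle (area 223.25 mm²); Combining (union): the regions partially overlap — summed areas 618.92 mm² minus the doubly-counted overlap 37.48 mm² gives 581.44 mm² — area = 581.44 mm². At z = 8.6: the cone is absent (z outside [0, 5]); the r=11 cylinder at (2, 0.5) contributes a regular 12-gon of circumradius 11 (area = (12/2)·11.000²·sin(360°/12) = 363.00 mm²); the cube at (10.5, 3) (footprint 23.5×9.5) is included at this height (area 223.25 mm²); Combining (union): the regions partially overlap — summed areas 586.25 mm² minus the doubly-counted overlap 4.81 mm² gives 581.44 mm² — area = 581.44 mm². Checking containment: the cross-section at z = 8.6 is a subset of the cross-section at z = 3.

entirely on top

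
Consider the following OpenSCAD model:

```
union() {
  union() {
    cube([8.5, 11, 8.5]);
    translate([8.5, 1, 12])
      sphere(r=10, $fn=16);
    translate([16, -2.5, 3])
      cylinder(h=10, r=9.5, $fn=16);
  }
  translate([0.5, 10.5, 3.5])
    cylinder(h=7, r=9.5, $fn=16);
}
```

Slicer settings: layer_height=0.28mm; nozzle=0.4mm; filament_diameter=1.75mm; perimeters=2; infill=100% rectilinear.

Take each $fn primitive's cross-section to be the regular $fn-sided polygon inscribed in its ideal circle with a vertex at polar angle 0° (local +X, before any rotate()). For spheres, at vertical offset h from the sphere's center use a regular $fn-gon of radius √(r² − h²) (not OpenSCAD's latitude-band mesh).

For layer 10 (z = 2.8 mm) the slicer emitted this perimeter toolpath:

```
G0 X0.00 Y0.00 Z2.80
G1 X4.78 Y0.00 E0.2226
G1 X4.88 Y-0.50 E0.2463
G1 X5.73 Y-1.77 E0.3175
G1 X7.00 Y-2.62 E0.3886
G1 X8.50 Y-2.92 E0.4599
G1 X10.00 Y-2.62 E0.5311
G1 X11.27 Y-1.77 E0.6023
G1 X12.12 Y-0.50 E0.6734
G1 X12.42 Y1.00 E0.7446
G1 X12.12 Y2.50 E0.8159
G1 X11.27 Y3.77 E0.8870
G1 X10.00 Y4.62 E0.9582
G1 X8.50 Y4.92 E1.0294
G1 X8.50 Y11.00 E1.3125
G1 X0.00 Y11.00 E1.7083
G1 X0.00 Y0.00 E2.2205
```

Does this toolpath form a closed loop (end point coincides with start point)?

yes

Start point (G0): (0.00, 0.00). End point (last G1): the path returns to the start — closed.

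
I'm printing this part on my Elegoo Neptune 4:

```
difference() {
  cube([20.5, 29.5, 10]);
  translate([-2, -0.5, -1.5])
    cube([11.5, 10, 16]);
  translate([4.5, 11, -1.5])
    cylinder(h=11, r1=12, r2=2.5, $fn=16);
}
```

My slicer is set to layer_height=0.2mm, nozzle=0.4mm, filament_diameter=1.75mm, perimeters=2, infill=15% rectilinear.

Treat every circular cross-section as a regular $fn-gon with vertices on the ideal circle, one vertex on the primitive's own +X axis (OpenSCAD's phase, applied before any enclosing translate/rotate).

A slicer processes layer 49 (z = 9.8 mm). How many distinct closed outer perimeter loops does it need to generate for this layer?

1

At z = 9.8 mm: the cube (footprint 20.5×29.5) is included at this height; the 11.5×10 cube at (-2, -0.5) contributes its full rectangle; the cone at (4.5, 11) does not reach this height (z outside [-1.5, 9.5]); After the difference (first − rest): starting from the 20.5×29.5 cube, the 11.5×10 cube at (-2, -0.5) partially overlaps it — only the 90.25 mm² overlap (of its 115.00 mm²) is removed, clipping the outline — 1 connected region. The result has 1 disconnected region.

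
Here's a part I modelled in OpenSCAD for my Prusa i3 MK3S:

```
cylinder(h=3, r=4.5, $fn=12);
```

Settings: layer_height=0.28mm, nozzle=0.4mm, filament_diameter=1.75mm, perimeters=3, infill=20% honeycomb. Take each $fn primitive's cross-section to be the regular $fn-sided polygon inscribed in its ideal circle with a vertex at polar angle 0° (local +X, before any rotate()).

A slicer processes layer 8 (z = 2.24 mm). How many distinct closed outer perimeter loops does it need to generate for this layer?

At z = 2.24 mm: the cylinder: section is a regular 12-gon, circumradius r=4.5. The result has 1 disconnected region.

1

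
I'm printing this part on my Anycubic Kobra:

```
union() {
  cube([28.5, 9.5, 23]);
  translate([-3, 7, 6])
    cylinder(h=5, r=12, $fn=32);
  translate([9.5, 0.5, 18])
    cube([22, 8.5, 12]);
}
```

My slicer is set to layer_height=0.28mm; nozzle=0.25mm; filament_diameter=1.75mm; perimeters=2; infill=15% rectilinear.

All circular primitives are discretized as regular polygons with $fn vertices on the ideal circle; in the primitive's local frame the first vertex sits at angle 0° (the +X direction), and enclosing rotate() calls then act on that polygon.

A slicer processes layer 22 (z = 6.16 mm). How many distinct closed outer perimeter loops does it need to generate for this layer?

At z = 6.16 mm: the 28.5×9.5 cube contributes its full rectangle; the r=12 cylinder at (-3, 7) gives a regular 32-gon of circumradius 12 (constant along its height); the cube at (9.5, 0.5) is not intersected at this z (z outside [18, 30]); Merging all regions: the regions partially overlap (shared area 79.87 mm²), so overlapping operands fuse into one piece — 1 connected region. The result has 1 disconnected region.

1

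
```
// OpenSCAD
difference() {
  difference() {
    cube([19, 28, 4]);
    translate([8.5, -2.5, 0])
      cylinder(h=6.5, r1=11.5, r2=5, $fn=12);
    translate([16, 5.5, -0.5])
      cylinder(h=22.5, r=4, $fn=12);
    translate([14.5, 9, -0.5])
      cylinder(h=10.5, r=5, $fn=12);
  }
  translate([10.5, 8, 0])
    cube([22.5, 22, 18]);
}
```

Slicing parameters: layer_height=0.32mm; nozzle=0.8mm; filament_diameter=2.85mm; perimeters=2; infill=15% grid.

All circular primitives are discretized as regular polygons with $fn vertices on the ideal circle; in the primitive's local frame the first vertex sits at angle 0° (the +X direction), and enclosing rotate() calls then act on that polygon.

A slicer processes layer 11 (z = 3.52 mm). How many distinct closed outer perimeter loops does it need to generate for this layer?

2

At z = 3.52 mm: the 19×28 cube contributes its full rectangle; the cone at (8.5, -2.5) contributes a regular 12-gon of circumradius 7.980 (interpolated between r1=11.5 and r2=5 at t=0.542); the cylinder at (16, 5.5): section is a regular 12-gon, circumradius r=4; the r=5 cylinder at (14.5, 9) gives a regular 12-gon of circumradius 5 (constant along its height); After the difference (first − rest): starting from the 19×28 cube, the cone at (8.5, -2.5) partially overlaps it — only the 57.30 mm² overlap (of its 191.04 mm²) is removed, clipping the outline; the r=4 cylinder at (16, 5.5) partially overlaps it — only the 42.96 mm² overlap (of its 48.00 mm²) is removed, clipping the outline; the r=5 cylinder at (14.5, 9) partially overlaps it — only the 46.29 mm² overlap (of its 75.00 mm²) is removed, clipping the outline — 2 connected regions; the cube at (10.5, 8) (footprint 22.5×22) is included at this height; After the difference (first − rest): starting from that combined region, the 22.5×22 cube at (10.5, 8) partially overlaps it — only the 126.18 mm² overlap (of its 495.00 mm²) is removed, clipping the outline — 2 connected regions. The result has 2 disconnected regions.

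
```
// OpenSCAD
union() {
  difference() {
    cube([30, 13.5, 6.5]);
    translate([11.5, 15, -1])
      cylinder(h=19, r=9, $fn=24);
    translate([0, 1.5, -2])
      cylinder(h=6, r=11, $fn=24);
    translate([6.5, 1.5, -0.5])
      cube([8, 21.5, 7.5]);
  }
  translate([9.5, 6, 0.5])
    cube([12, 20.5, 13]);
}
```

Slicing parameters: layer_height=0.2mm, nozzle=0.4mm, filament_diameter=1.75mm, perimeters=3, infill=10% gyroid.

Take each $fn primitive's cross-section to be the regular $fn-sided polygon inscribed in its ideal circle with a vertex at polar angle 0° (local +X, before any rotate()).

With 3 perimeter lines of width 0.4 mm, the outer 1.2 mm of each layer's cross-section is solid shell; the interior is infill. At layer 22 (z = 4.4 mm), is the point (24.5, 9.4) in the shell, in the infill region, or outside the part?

At z = 4.4 mm: the cube (footprint 30×13.5) is included at this height; the cylinder at (11.5, 15): section is a regular 24-gon, circumradius r=9; the cylinder at (0, 1.5) is absent (z outside [-2, 4]); the cube at (6.5, 1.5) (footprint 8×21.5) is included at this height; Subtracting the remaining from the first: starting from the 30×13.5 cube, the r=9 cylinder at (11.5, 15) partially overlaps it — only the 99.08 mm² overlap (of its 251.57 mm²) is removed, clipping the outline; the 8×21.5 cube at (6.5, 1.5) partially overlaps it — only the 39.35 mm² overlap (of its 172.00 mm²) is removed, clipping the outline — 1 connected region; the cube at (9.5, 6) is present — its section is the full 12×20.5 rectangle; Combining (union): the regions partially overlap (shared area 24.80 mm²), so overlapping operands fuse into one piece — 1 connected region. Overall, the cross-section is a single solid region. The nearest boundary edge runs (21.50, 13.50)→(30.00, 13.50); distance from the point to it = 4.10 mm. The point is inside the cross-section and 4.10 mm from the nearest boundary — more than the 1.2 mm shell width (3 × 0.4), so it's in the infill interior.

infill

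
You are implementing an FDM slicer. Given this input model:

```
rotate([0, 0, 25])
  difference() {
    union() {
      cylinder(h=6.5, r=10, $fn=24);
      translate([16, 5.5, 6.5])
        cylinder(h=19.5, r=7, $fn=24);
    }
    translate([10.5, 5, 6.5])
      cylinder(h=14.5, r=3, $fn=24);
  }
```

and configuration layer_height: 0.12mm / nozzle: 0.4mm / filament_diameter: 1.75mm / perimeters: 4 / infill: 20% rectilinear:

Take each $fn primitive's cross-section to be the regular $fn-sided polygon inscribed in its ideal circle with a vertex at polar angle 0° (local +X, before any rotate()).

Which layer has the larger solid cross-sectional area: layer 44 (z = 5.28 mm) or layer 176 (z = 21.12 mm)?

layer 44 (z = 5.28 mm)

Layer 44 (z = 5.28): the r=10 cylinder gives a regular 24-gon of circumradius 10 (constant along its height) (area = (24/2)·10.000²·sin(360°/24) = 310.58 mm²); the cylinder at (16, 5.5) is not intersected at this z (z outside [6.5, 26]); Merging all regions: only the r=10 cylinder is present, so the union is just that shape — area = 310.58 mm²; the cylinder at (10.5, 5) is not intersected at this z (z outside [6.5, 21]); Taking the first minus the rest: none of the subtracted shapes is present at this height, so the result so far is unchanged — area = 310.58 mm²; (whole slice rotated 25° about Z — lengths, areas and connectivity unchanged). So its area = 310.58 mm². Layer 176 (z = 21.12): the cylinder is absent (z outside [0, 6.5]); the cylinder at (16, 5.5): section is a regular 24-gon, circumradius r=7 (area = (24/2)·7.000²·sin(360°/24) = 152.19 mm²); Merging all regions: only the r=7 cylinder at (16, 5.5) is present, so the union is just that shape — area = 152.19 mm²; the cylinder at (10.5, 5) is absent (z outside [6.5, 21]); After the difference (first − rest): none of the subtracted shapes is present at this height, so that combined region is unchanged — area = 152.19 mm²; (whole slice rotated 25° about Z — lengths, areas and connectivity unchanged). So its area = 152.19 mm². Layer 44 is larger (310.58 vs 152.19 mm²).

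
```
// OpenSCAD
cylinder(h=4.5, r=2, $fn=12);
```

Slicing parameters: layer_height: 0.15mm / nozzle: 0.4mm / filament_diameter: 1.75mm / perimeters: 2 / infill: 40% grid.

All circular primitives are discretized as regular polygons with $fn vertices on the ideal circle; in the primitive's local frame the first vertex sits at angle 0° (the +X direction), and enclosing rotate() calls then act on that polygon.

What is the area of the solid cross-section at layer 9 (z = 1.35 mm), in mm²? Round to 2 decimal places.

12.00 mm²

At z = 1.35 mm: the r=2 cylinder gives a regular 12-gon of circumradius 2 (constant along its height) (area = (12/2)·2.000²·sin(360°/12) = 12.00 mm²). Overall, the cross-section is a single solid region. Net area = 12.00 mm².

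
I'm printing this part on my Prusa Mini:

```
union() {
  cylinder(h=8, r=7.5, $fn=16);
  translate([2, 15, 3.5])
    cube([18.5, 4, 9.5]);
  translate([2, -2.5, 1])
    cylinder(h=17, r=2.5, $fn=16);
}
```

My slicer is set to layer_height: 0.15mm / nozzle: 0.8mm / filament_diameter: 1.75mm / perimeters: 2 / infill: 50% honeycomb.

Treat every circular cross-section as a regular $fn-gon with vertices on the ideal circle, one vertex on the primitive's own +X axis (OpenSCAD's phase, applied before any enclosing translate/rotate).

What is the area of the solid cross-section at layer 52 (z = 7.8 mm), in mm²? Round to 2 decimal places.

246.21 mm²

At z = 7.8 mm: the cylinder: section is a regular 16-gon, circumradius r=7.5 (area = (16/2)·7.500²·sin(360°/16) = 172.21 mm²); the 18.5×4 cube at (2, 15) contributes its full rectangle (area 74.00 mm²); the r=2.5 cylinder at (2, -2.5) contributes a regular 16-gon of circumradius 2.5 (area = (16/2)·2.500²·sin(360°/16) = 19.13 mm²); Merging all regions: the regions partially overlap — summed areas 265.34 mm² minus the doubly-counted overlap 19.13 mm² gives 246.21 mm² — area = 246.21 mm². Overall, the cross-section has 2 separate islands. Net area = 246.21 mm².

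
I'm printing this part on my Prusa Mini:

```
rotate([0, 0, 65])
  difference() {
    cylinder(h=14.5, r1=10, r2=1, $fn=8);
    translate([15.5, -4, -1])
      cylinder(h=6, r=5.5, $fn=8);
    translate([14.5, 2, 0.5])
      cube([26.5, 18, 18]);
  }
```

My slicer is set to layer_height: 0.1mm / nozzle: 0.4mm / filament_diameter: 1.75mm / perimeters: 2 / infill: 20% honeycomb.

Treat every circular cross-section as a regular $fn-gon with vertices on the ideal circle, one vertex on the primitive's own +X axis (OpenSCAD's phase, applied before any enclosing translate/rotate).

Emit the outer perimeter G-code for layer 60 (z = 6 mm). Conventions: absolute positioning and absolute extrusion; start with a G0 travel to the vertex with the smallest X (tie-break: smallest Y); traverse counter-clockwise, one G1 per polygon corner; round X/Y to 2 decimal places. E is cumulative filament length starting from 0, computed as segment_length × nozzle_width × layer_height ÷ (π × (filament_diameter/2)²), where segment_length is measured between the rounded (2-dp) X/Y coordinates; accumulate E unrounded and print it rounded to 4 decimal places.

At z = 6 mm: the cone contributes a regular 8-gon of circumradius 6.276 (interpolated between r1=10 and r2=1 at t=0.414); the cylinder at (15.5, -4) does not reach this height (z outside [-1, 5]); the 26.5×18 cube at (14.5, 2) contributes its full rectangle; Subtracting the remaining from the first: starting from the cone, the 26.5×18 cube at (14.5, 2) misses the remaining region (no effect) — 1 connected region; (whole slice rotated 65° about Z — lengths, areas and connectivity unchanged). The outline is a single polygon with 8 vertices. Extrusion per mm of travel: 0.4 × 0.1 / (π × 0.875²) = 0.016630. Accumulating E over each segment gives final E = 0.6393.

G0 X-5.90 Y-2.15 Z6.00
G1 X-2.65 Y-5.69 E0.0799
G1 X2.15 Y-5.90 E0.1598
G1 X5.69 Y-2.65 E0.2397
G1 X5.90 Y2.15 E0.3196
G1 X2.65 Y5.69 E0.3996
G1 X-2.15 Y5.90 E0.4795
G1 X-5.69 Y2.65 E0.5594
G1 X-5.90 Y-2.15 E0.6393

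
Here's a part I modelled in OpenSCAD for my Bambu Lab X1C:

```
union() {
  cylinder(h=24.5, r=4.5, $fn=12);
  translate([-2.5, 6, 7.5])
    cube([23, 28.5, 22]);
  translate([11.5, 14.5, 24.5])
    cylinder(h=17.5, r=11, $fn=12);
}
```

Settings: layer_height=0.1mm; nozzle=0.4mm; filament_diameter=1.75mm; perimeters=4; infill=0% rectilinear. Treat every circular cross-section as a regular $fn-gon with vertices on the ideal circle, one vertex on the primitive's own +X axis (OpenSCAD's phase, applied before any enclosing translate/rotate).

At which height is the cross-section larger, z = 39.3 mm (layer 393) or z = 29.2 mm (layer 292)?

Layer 393 (z = 39.3): the cylinder does not reach this height (z outside [0, 24.5]); the cube at (-2.5, 6) does not reach this height (z outside [7.5, 29.5]); the r=11 cylinder at (11.5, 14.5) gives a regular 12-gon of circumradius 11 (constant along its height) (area = (12/2)·11.000²·sin(360°/12) = 363.00 mm²); Combining (union): only the r=11 cylinder at (11.5, 14.5) is present, so the union is just that shape — area = 363.00 mm². So its area = 363.00 mm². Layer 292 (z = 29.2): the cylinder is not intersected at this z (z outside [0, 24.5]); the cube at (-2.5, 6) (footprint 23×28.5) is included at this height (area 655.50 mm²); the r=11 cylinder at (11.5, 14.5) contributes a regular 12-gon of circumradius 11 (area = (12/2)·11.000²·sin(360°/12) = 363.00 mm²); Merging all regions: the regions partially overlap — summed areas 1018.50 mm² minus the doubly-counted overlap 328.38 mm² gives 690.12 mm² — area = 690.12 mm². So its area = 690.12 mm². Layer 292 is larger (690.12 vs 363.00 mm²).

layer 292 (z = 29.2 mm)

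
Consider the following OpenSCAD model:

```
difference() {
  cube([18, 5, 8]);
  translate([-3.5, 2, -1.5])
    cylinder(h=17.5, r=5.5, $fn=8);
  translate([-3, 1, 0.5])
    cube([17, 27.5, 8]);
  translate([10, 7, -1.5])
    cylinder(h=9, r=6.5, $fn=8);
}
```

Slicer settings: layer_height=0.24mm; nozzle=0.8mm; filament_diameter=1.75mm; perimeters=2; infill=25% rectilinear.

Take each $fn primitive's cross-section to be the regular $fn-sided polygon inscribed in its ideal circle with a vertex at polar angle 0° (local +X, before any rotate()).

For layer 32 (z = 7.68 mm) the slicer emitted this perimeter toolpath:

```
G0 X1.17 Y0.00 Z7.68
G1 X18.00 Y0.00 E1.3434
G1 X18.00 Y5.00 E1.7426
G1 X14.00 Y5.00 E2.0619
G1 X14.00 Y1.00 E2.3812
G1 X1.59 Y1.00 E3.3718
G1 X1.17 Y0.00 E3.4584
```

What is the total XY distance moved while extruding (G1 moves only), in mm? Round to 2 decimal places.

43.32 mm

Sum the Euclidean lengths of each G1 segment: total = 43.32 mm.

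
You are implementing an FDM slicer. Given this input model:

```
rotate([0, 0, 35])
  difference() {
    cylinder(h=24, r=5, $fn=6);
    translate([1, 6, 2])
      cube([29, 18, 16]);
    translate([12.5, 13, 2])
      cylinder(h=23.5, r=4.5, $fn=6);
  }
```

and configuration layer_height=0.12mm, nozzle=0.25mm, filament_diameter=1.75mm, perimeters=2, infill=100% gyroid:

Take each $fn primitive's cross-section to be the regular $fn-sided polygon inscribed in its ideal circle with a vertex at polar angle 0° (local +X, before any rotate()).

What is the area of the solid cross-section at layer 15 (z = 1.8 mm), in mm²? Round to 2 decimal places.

At z = 1.8 mm: the r=5 cylinder contributes a regular 6-gon of circumradius 5 (area = (6/2)·5.000²·sin(360°/6) = 64.95 mm²); the cube at (1, 6) is not intersected at this z (z outside [2, 18]); the cylinder at (12.5, 13) does not reach this height (z outside [2, 25.5]); Taking the first minus the rest: none of the subtracted shapes is present at this height, so the r=5 cylinder is unchanged — area = 64.95 mm²; (whole slice rotated 35° about Z — lengths, areas and connectivity unchanged). Overall, the cross-section is a single solid region. Net area = 64.95 mm².

64.95 mm²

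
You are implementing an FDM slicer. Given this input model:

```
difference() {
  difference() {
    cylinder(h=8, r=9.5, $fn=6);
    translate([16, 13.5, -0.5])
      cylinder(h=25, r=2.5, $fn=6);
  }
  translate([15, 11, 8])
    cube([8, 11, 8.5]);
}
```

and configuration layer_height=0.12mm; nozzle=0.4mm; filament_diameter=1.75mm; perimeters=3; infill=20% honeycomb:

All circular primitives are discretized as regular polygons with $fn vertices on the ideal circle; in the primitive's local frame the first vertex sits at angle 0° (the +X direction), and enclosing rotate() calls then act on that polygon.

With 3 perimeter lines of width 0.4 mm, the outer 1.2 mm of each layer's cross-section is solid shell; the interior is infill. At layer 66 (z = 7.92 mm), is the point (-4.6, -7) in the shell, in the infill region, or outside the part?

At z = 7.92 mm: the cylinder: section is a regular 6-gon, circumradius r=9.5; the r=2.5 cylinder at (16, 13.5) contributes a regular 6-gon of circumradius 2.5; Taking the first minus the rest: starting from the r=9.5 cylinder, the r=2.5 cylinder at (16, 13.5) misses the remaining region (no effect) — 1 connected region; the cube at (15, 11) is not intersected at this z (z outside [8, 16.5]); Taking the first minus the rest: none of the subtracted shapes is present at this height, so the result so far is unchanged — 1 connected region. Overall, the cross-section is a single solid region. The nearest boundary edge runs (-4.75, -8.23)→(-9.50, 0.00); distance from the point to it = 0.74 mm. The point is inside the cross-section, 0.74 mm from the nearest boundary — within the 1.2 mm shell band (3 × 0.4).

shell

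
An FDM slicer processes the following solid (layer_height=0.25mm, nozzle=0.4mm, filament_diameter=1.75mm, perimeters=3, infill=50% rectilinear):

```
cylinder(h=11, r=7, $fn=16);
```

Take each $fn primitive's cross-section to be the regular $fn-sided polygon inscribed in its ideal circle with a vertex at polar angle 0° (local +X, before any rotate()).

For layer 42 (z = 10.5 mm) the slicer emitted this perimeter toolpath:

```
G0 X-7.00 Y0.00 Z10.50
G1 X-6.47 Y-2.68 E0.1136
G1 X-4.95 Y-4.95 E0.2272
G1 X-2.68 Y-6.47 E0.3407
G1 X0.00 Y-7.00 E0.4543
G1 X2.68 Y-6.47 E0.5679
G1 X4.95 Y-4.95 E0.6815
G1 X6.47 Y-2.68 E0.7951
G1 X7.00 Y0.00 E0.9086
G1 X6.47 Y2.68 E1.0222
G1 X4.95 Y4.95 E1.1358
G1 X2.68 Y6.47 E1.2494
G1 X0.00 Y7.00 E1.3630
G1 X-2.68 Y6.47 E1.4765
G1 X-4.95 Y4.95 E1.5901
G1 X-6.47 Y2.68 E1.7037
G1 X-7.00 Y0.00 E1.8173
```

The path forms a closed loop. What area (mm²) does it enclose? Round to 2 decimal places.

150.08 mm²

Apply the shoelace formula to the sequence of (X, Y) vertices; enclosed area = 150.08 mm².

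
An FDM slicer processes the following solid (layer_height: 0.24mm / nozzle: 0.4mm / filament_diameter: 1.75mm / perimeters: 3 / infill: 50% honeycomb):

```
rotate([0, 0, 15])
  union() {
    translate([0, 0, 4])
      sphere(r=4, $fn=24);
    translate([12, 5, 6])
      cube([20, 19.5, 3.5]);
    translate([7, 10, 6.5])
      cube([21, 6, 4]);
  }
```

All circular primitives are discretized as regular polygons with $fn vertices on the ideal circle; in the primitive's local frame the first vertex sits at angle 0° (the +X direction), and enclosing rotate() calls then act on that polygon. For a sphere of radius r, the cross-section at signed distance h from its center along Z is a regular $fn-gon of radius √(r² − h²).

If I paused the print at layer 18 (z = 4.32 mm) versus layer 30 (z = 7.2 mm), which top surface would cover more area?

Layer 18 (z = 4.32): the sphere: section is a regular 24-gon, circumradius = √(r²−h²) = √(4²−0.32²) = 3.987 (area = (24/2)·3.987²·sin(360°/24) = 49.38 mm²); the cube at (12, 5) does not reach this height (z outside [6, 9.5]); the cube at (7, 10) is not intersected at this z (z outside [6.5, 10.5]); Merging all regions: only the r=4 sphere is present, so the union is just that shape — area = 49.38 mm²; (whole slice rotated 15° about Z — lengths, areas and connectivity unchanged). So its area = 49.38 mm². Layer 30 (z = 7.2): the r=4 sphere slices to a regular 24-gon of circumradius 2.400 (√(r²−h²) with h=3.2 from center) (area = (24/2)·2.400²·sin(360°/24) = 17.89 mm²); the cube at (12, 5) (footprint 20×19.5) is included at this height (area 390.00 mm²); the cube at (7, 10) is present — its section is the full 21×6 rectangle (area 126.00 mm²); Combining (union): the regions partially overlap — summed areas 533.89 mm² minus the doubly-counted overlap 96.00 mm² gives 437.89 mm² — area = 437.89 mm²; (rotated 15° about Z; rotation is an isometry so areas/perimeters/island counts are preserved). So its area = 437.89 mm². Layer 30 is larger (437.89 vs 49.38 mm²).

layer 30 (z = 7.2 mm)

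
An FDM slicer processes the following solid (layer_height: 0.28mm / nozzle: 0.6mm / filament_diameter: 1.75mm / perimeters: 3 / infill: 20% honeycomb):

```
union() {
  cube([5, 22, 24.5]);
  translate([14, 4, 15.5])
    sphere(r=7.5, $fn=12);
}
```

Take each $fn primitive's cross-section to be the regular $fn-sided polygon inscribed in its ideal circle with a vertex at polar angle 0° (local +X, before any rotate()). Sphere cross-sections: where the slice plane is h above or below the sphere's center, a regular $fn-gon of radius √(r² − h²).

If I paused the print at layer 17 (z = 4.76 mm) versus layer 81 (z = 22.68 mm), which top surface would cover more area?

Layer 17 (z = 4.76): the cube (footprint 5×22) is included at this height (area 110.00 mm²); the sphere at (14, 4) does not reach this height (|z−center|=10.740 > r=7.5); Merging all regions: only the 5×22 cube is present, so the union is just that shape — area = 110.00 mm². So its area = 110.00 mm². Layer 81 (z = 22.68): the cube is present — its section is the full 5×22 rectangle (area 110.00 mm²); the sphere at (14, 4): section is a regular 12-gon, circumradius = √(r²−h²) = √(7.5²−7.18²) = 2.167 (area = (12/2)·2.167²·sin(360°/12) = 14.09 mm²); Combining (union): the 2 present regions are separate (no shared area or edge), so areas and boundary lengths simply add and each stays a separate island — area = 124.09 mm². So its area = 124.09 mm². Layer 81 is larger (124.09 vs 110.00 mm²).

layer 81 (z = 22.68 mm)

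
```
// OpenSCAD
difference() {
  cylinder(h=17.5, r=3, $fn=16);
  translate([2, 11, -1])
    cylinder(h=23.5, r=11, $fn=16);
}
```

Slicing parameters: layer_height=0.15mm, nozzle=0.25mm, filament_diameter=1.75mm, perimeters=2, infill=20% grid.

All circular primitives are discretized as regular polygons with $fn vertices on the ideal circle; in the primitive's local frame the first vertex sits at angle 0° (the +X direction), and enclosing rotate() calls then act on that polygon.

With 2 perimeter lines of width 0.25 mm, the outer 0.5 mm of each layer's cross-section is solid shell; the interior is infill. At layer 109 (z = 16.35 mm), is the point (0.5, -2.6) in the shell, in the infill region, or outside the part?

shell

At z = 16.35 mm: the cylinder: section is a regular 16-gon, circumradius r=3; the r=11 cylinder at (2, 11) gives a regular 16-gon of circumradius 11 (constant along its height); After the difference (first − rest): starting from the r=3 cylinder, the r=11 cylinder at (2, 11) partially overlaps it — only the 11.21 mm² overlap (of its 370.44 mm²) is removed, clipping the outline — 1 connected region. Overall, the cross-section is a single solid region. The nearest boundary edge runs (1.15, -2.77)→(-0.00, -3.00); distance from the point to it = 0.29 mm. The point is inside the cross-section, 0.29 mm from the nearest boundary — within the 0.5 mm shell band (2 × 0.25).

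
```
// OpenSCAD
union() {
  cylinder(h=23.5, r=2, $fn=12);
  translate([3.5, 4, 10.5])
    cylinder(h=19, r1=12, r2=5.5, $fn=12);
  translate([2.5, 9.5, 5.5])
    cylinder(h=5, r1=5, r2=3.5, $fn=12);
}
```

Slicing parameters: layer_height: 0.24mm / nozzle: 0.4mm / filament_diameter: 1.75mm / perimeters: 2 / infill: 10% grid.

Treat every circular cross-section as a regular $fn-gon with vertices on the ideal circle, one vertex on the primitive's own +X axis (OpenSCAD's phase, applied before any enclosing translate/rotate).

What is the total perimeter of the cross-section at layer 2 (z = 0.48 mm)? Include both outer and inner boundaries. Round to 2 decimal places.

At z = 0.48 mm: the r=2 cylinder gives a regular 12-gon of circumradius 2 (constant along its height) (perimeter = 2·12·2.000·sin(180°/12) = 12.42 mm); the cone at (3.5, 4) is not intersected at this z (z outside [10.5, 29.5]); the cone at (2.5, 9.5) is absent (z outside [5.5, 10.5]); Merging all regions: only the r=2 cylinder is present, so the union is just that shape — boundary = 12.42 mm. Overall, the cross-section is a single solid region. Total boundary length (outer) = 12.42 mm.

12.42 mm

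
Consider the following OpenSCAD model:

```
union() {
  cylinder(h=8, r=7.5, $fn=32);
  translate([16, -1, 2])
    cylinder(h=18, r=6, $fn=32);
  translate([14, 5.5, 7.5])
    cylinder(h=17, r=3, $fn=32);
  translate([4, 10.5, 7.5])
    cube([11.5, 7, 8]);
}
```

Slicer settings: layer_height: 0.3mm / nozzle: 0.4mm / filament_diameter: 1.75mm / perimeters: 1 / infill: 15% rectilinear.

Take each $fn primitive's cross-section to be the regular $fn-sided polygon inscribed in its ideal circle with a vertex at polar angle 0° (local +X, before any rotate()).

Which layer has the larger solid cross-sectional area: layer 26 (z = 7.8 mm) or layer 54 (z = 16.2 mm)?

Layer 26 (z = 7.8): the r=7.5 cylinder gives a regular 32-gon of circumradius 7.5 (constant along its height) (area = (32/2)·7.500²·sin(360°/32) = 175.58 mm²); the r=6 cylinder at (16, -1) gives a regular 32-gon of circumradius 6 (constant along its height) (area = (32/2)·6.000²·sin(360°/32) = 112.37 mm²); the r=3 cylinder at (14, 5.5) contributes a regular 32-gon of circumradius 3 (area = (32/2)·3.000²·sin(360°/32) = 28.09 mm²); the cube at (4, 10.5) is present — its section is the full 11.5×7 rectangle (area 80.50 mm²); Taking the union: the regions partially overlap — summed areas 396.55 mm² minus the doubly-counted overlap 7.99 mm² gives 388.56 mm² — area = 388.56 mm². So its area = 388.56 mm². Layer 54 (z = 16.2): the cylinder does not reach this height (z outside [0, 8]); the r=6 cylinder at (16, -1) gives a regular 32-gon of circumradius 6 (constant along its height) (area = (32/2)·6.000²·sin(360°/32) = 112.37 mm²); the cylinder at (14, 5.5): section is a regular 32-gon, circumradius r=3 (area = (32/2)·3.000²·sin(360°/32) = 28.09 mm²); the cube at (4, 10.5) does not reach this height (z outside [7.5, 15.5]); Taking the union: the regions partially overlap — summed areas 140.47 mm² minus the doubly-counted overlap 7.99 mm² gives 132.47 mm² — area = 132.47 mm². So its area = 132.47 mm². Layer 26 is larger (388.56 vs 132.47 mm²).

layer 26 (z = 7.8 mm)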